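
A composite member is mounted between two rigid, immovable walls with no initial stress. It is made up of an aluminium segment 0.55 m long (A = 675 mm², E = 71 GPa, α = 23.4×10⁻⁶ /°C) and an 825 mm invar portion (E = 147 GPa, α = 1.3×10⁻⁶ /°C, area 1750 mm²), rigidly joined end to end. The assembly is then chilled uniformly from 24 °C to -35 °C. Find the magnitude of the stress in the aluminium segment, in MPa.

If the supports were absent, the total length change would be Σ αᵢΔT Lᵢ = 23.4×10⁻⁶×59×550 + 1.3×10⁻⁶×59×825 = 0.8226 mm.
The rigid supports impose zero overall length change; the single axial force P common to all segments must satisfy P Σ Lᵢ/(AᵢEᵢ) = δ_free.
Σ Lᵢ/(AᵢEᵢ) = 550/(675×71×10³) + 825/(1750×147×10³) = 1.468×10⁻⁵ mm/N.
P = 0.8226 / 1.468×10⁻⁵ = 56020 N = 56.02 kN, tensile.
σ_{aluminium} = P / A = 56020 / 675 = 83 MPa.

σ ≈ 83 MPa (tensile)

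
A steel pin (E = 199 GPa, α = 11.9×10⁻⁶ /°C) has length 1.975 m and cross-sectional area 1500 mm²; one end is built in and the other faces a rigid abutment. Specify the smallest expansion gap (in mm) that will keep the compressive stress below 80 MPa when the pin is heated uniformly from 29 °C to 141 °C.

With no wall the pin would lengthen by αΔT L = 11.9×10⁻⁶ × 112 × 1975 = 2.632 mm.
At the allowable stress the elastic shortening the wall may impose is σL/E = 80 × 1975 / (199×10³) = 0.794 mm.
The gap must absorb the remainder: g_min = 2.632 − 0.794 = 1.838 mm.

g ≈ 1.84 mm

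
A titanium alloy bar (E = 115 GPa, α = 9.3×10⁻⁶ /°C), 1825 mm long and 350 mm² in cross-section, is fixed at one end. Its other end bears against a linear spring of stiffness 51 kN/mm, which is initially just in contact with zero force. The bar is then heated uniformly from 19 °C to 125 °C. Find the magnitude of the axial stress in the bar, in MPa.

σ ≈ 79.1 MPa (compressive)

If the spring were absent the bar would lengthen by αΔT L = 9.3×10⁻⁶ × 106 × 1825 = 1.799 mm.
Let P be the compressive force at the spring. The bar shortens elastically by PL/(AE) and the spring compresses by P/k; together these equal δ_free.
P [ L/(AE) + 1/k ] = δ_free → P [ 1825/(350×115×10³) + 1/(51×10³) ] = 1.799.
P = 1.799 / 6.495×10⁻⁵ = 27700 N.
σ = P/A = 27700/350 = 79.14 MPa.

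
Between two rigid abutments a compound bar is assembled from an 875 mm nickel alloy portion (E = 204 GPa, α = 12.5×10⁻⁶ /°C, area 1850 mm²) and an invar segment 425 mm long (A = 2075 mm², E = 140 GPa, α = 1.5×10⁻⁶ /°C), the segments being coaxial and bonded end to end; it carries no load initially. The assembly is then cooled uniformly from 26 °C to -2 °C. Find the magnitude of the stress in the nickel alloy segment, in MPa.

With the walls removed the bar would change length by δ_free = Σ αᵢΔT Lᵢ = 12.5×10⁻⁶×28×875 + 1.5×10⁻⁶×28×425 = 0.3241 mm.
The walls prevent any net length change, so an axial force P (same in every segment) develops. Compatibility: P · Σ Lᵢ/(AᵢEᵢ) = δ_free.
The series flexibility is Σ Lᵢ/(AᵢEᵢ) = 875/(1850×204×10³) + 425/(2075×140×10³) = 3.781×10⁻⁶ mm/N.
So P = 0.3241 / 3.781×10⁻⁶ = 85.71 kN, tensile.
σ_{nickel alloy} = P / A = 85710 / 1850 = 46.33 MPa.

σ ≈ 46.3 MPa (tensile)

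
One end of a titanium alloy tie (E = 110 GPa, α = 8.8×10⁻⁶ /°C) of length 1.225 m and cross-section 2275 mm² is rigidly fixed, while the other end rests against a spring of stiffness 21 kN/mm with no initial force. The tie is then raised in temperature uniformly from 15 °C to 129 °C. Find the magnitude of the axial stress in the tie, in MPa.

If the spring were absent the tie would lengthen by αΔT L = 8.8×10⁻⁶ × 114 × 1225 = 1.229 mm.
With a force P in the spring, the elastic change of the tie is PL/(AE) and that of the spring is P/k; compatibility requires their sum to equal δ_free.
P [ L/(AE) + 1/k ] = δ_free → P [ 1225/(2275×110×10³) + 1/(21×10³) ] = 1.229.
P = 1.229 / 5.251×10⁻⁵ = 23400 N.
σ = P/A = 23400/2275 = 10.29 MPa.

σ ≈ 10.3 MPa (compressive)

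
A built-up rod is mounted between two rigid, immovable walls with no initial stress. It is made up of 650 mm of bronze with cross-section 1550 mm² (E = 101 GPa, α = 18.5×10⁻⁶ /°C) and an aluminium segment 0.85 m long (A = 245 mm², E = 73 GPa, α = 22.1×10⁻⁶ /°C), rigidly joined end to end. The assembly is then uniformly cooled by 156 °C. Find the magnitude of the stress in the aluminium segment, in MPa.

σ ≈ 380 MPa (tensile)

Free thermal contraction of the whole bar: Σ αᵢΔT Lᵢ = 18.5×10⁻⁶×156×650 + 22.1×10⁻⁶×156×850 = 4.806 mm.
The rigid supports impose zero overall length change; the single axial force P common to all segments must satisfy P Σ Lᵢ/(AᵢEᵢ) = δ_free.
The series flexibility is Σ Lᵢ/(AᵢEᵢ) = 650/(1550×101×10³) + 850/(245×73×10³) = 5.168×10⁻⁵ mm/N.
P = 4.806 / 5.168×10⁻⁵ = 93010 N = 93.01 kN, tensile.
σ_{aluminium} = P / A = 93010 / 245 = 379.6 MPa.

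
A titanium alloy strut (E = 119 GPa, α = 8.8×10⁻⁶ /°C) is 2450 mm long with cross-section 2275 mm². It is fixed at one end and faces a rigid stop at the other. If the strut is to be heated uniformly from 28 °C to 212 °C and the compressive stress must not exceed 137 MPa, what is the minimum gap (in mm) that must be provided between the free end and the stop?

g ≈ 1.15 mm

Free expansion if unrestrained: δ_free = αΔT L = 8.8×10⁻⁶ × 184 × 2450 = 3.967 mm.
A stress of 137 MPa corresponds to the wall pushing the strut back by σL/E = 137×2450/(119×10³) = 2.821 mm.
So the gap has to take up the difference, g_min = δ_free − σL/E = 3.967 − 2.821 = 1.146 mm.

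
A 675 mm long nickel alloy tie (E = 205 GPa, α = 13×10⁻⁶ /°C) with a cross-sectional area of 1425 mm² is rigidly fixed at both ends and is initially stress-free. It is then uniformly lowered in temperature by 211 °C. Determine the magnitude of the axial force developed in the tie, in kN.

The ends cannot move, so σ = EαΔT = 205×10³ × 13×10⁻⁶ × 211 = 562.3 MPa.
P = AEαΔT = 1425 × 205×10³ × 13×10⁻⁶ × 211 = 801.3 kN (tensile).

P ≈ 801 kN (tensile)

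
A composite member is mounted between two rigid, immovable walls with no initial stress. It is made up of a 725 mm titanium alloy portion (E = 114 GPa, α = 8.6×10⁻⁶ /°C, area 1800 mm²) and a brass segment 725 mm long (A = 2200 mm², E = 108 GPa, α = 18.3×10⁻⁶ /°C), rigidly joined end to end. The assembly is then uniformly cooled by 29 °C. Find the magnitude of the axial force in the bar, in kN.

P ≈ 85.9 kN (tensile)

If the supports were absent, the total length change would be Σ αᵢΔT Lᵢ = 8.6×10⁻⁶×29×725 + 18.3×10⁻⁶×29×725 = 0.5656 mm.
The rigid supports impose zero overall length change; the single axial force P common to all segments must satisfy P Σ Lᵢ/(AᵢEᵢ) = δ_free.
Σ Lᵢ/(AᵢEᵢ) = 725/(1800×114×10³) + 725/(2200×108×10³) = 6.584×10⁻⁶ mm/N.
Hence P = δ_free / Σ(L/AE) = 0.5656/6.584×10⁻⁶ = 85.89 kN (tensile).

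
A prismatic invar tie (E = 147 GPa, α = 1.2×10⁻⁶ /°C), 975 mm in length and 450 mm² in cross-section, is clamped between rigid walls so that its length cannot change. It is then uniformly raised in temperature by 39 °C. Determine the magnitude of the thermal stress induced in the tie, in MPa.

The supports are rigid, so the total axial strain is zero. The restrained thermal strain is ε = αΔT = 1.2×10⁻⁶ × 39 = 46.8×10⁻⁶.
The stress required to suppress this strain is σ = Eε = 147×10³ × 46.8×10⁻⁶ = 6.88 MPa, compressive since the tie is trying to expand.

σ ≈ 6.88 MPa (compressive)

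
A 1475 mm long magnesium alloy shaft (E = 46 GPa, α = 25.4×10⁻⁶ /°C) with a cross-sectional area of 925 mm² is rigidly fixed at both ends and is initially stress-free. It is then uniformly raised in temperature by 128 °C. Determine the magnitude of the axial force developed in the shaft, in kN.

With zero net strain, σ = E·αΔT = 46 GPa × 25.4×10⁻⁶ × 128 = 149.6 MPa.
P = AEαΔT = 925 × 46×10³ × 25.4×10⁻⁶ × 128 = 138.3 kN (compressive).

P ≈ 138 kN (compressive)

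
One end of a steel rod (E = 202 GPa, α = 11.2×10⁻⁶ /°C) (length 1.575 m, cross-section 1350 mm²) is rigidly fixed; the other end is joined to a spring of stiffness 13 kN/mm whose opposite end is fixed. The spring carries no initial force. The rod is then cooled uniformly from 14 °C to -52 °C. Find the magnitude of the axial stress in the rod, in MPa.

Free thermal contraction: δ_free = αΔT L = 11.2×10⁻⁶ × 66 × 1575 = 1.164 mm.
Let P be the tensile force in the spring. The rod extends elastically by PL/(AE) and the spring stretches by P/k; together these equal δ_free.
P [ L/(AE) + 1/k ] = δ_free → P [ 1575/(1350×202×10³) + 1/(13×10³) ] = 1.164.
P = 1.164 / 8.27×10⁻⁵ = 14080 N.
σ = P/A = 14080/1350 = 10.43 MPa.

σ ≈ 10.4 MPa (tensile)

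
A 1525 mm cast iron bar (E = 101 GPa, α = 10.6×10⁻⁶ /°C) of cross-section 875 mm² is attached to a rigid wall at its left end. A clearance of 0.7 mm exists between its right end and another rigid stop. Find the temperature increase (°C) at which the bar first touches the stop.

ΔT ≈ 43.3 °C

Contact occurs when the free expansion equals the gap: αΔT L = 0.7 mm.
So ΔT = g/(αL) = 0.7/(10.6×10⁻⁶ × 1525) = 43.3 °C.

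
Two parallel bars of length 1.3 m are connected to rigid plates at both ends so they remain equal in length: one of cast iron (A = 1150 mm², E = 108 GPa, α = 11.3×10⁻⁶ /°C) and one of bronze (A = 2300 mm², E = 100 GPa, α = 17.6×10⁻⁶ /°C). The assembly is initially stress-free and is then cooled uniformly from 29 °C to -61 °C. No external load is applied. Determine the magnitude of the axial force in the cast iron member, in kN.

P ≈ 45.7 kN (compressive in the cast iron)

Both members must finish at the same length. With the larger α, the bronze tends to over-contract; the plates restrain it, putting the bronze in tension and the cast iron in compression. With no external load the two internal forces are equal and opposite, magnitude P.
Equating the net (thermal + elastic) strains gives |α₁ − α₂|·ΔT = P·[1/(A₁E₁) + 1/(A₂E₂)].
|α₁ − α₂|·ΔT = 6.3×10⁻⁶ × 90 = 0.000567.
1/(A₁E₁) + 1/(A₂E₂) = 1/(1150×108×10³) + 1/(2300×100×10³) = 1.24×10⁻⁸ N⁻¹.
So P = 0.000567 / 1.24×10⁻⁸ = 45.73 kN.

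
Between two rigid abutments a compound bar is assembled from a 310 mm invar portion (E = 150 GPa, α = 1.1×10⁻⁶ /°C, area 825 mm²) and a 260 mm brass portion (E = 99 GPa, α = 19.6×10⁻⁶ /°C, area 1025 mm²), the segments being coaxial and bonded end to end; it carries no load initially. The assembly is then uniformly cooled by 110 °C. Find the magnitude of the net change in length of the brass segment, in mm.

|ΔL| ≈ 0.258 mm

Free thermal contraction of the whole bar: Σ αᵢΔT Lᵢ = 1.1×10⁻⁶×110×310 + 19.6×10⁻⁶×110×260 = 0.5981 mm.
Since the ends are fixed, an axial force P builds up, equal in every segment, with P · Σ Lᵢ/(AᵢEᵢ) = δ_free.
Σ Lᵢ/(AᵢEᵢ) = 310/(825×150×10³) + 260/(1025×99×10³) = 5.067×10⁻⁶ mm/N.
So P = 0.5981 / 5.067×10⁻⁶ = 118 kN, tensile.
For the brass segment, free thermal change = 19.6×10⁻⁶×110×260 = 0.5606 mm and elastic change from P = 118000×260/(1025×99×10³) = 0.3024 mm; these oppose, so the net change is 0.258 mm (segment shortens).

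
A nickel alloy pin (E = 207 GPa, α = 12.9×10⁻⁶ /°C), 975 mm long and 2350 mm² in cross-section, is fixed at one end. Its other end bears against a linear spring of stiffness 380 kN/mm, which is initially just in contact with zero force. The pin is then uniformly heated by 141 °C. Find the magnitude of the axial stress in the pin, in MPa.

If the spring were absent the pin would lengthen by αΔT L = 12.9×10⁻⁶ × 141 × 975 = 1.773 mm.
With a force P in the spring, the elastic change of the pin is PL/(AE) and that of the spring is P/k; compatibility requires their sum to equal δ_free.
So P = δ_free / [L/(AE) + 1/k] = 1.773 / [ 975/(2350×207×10³) + 1/(380×10³) ].
P = 1.773 / 4.636×10⁻⁶ = 382500 N.
σ = P/A = 382500/2350 = 162.8 MPa.

σ ≈ 163 MPa (compressive)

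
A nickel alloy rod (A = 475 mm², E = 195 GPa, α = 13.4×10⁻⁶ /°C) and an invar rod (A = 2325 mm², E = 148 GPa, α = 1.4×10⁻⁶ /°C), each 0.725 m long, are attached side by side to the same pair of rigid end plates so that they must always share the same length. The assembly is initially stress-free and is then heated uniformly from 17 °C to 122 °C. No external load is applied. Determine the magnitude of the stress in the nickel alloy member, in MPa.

σ ≈ 194 MPa (compressive)

The nickel alloy has the larger α, so on heating it would change length more than the invar if both were free. The rigid plates force a common final length, so the nickel alloy is put into compression and the invar into tension, with equal and opposite forces P (no external load).
Setting the final lengths equal and cancelling L: (α₁ − α₂)ΔT = P/(A₁E₁) + P/(A₂E₂).
|α₁ − α₂|·ΔT = 12×10⁻⁶ × 105 = 0.00126.
1/(A₁E₁) + 1/(A₂E₂) = 1/(475×195×10³) + 1/(2325×148×10³) = 1.37×10⁻⁸ N⁻¹.
So P = 0.00126 / 1.37×10⁻⁸ = 91.96 kN.
σ_{nickel alloy} = P/A₁ = 91960/475 = 193.6 MPa, compressive.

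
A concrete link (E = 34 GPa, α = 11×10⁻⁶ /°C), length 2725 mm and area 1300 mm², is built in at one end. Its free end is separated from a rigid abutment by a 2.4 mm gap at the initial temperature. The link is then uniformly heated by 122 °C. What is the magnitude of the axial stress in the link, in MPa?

Free thermal elongation = αΔT L = 11×10⁻⁶ × 122 × 2725 = 3.657 mm.
The gap closes (δ_free > 2.4 mm) and the wall then resists a further 3.657 − 2.4 = 1.257 mm of expansion.
That suppressed elongation corresponds to σ = E·Δ/L = 34×10³ × 1.257/2725 = 15.68 MPa.

σ ≈ 15.7 MPa (compressive)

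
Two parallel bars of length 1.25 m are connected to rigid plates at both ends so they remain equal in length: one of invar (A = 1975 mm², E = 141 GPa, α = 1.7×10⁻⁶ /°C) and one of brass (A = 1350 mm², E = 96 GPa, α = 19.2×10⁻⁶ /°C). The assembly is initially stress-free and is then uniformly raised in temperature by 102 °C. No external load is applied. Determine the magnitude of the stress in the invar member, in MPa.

The brass has the larger α, so on heating it would change length more than the invar if both were free. The rigid plates force a common final length, so the brass is put into compression and the invar into tension, with equal and opposite forces P (no external load).
Setting the final lengths equal and cancelling L: (α₁ − α₂)ΔT = P/(A₁E₁) + P/(A₂E₂).
|α₁ − α₂|·ΔT = 17.5×10⁻⁶ × 102 = 0.001785.
1/(A₁E₁) + 1/(A₂E₂) = 1/(1975×141×10³) + 1/(1350×96×10³) = 1.131×10⁻⁸ N⁻¹.
So P = 0.001785 / 1.131×10⁻⁸ = 157.9 kN.
σ_{invar} = P/A₁ = 157900/1975 = 79.93 MPa, tensile.

σ ≈ 79.9 MPa (tensile)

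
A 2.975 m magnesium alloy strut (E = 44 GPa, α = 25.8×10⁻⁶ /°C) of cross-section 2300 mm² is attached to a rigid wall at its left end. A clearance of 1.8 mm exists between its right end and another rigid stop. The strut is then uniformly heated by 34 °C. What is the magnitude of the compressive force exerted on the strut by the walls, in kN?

Unrestrained expansion: δ_free = αΔT L = 25.8×10⁻⁶ × 34 × 2975 = 2.61 mm.
This exceeds the 1.8 mm gap, so the wall pushes back. The portion of expansion that must be recovered elastically is δ_free − gap = 2.61 − 1.8 = 0.8097 mm.
So σ = E(δ_free − g)/L = 44×10³ × 0.8097/2975 = 11.97 MPa.
P = σA = 11.97 × 2300 = 27.54 kN.

P ≈ 27.5 kN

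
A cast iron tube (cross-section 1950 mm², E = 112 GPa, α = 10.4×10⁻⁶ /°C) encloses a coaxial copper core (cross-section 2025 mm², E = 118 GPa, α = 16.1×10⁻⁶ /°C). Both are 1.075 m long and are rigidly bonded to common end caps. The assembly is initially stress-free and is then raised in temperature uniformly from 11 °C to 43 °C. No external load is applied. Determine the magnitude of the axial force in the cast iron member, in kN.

Both members must finish at the same length. With the larger α, the copper tends to over-expand; the plates restrain it, putting the copper in compression and the cast iron in tension. With no external load the two internal forces are equal and opposite, magnitude P.
Equating the net (thermal + elastic) strains gives |α₁ − α₂|·ΔT = P·[1/(A₁E₁) + 1/(A₂E₂)].
|α₁ − α₂|·ΔT = 5.7×10⁻⁶ × 32 = 0.0001824.
1/(A₁E₁) + 1/(A₂E₂) = 1/(1950×112×10³) + 1/(2025×118×10³) = 8.764×10⁻⁹ N⁻¹.
P = 0.0001824 / 8.764×10⁻⁹ = 20810 N = 20.81 kN.

P ≈ 20.8 kN (tensile in the cast iron)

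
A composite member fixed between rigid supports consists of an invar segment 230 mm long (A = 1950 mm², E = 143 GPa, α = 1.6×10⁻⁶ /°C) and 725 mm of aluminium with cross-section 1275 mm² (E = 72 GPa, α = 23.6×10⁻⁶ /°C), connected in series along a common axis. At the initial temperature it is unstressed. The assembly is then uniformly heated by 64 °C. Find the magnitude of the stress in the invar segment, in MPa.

Free thermal expansion of the whole bar: Σ αᵢΔT Lᵢ = 1.6×10⁻⁶×64×230 + 23.6×10⁻⁶×64×725 = 1.119 mm.
The walls prevent any net length change, so an axial force P (same in every segment) develops. Compatibility: P · Σ Lᵢ/(AᵢEᵢ) = δ_free.
Σ Lᵢ/(AᵢEᵢ) = 230/(1950×143×10³) + 725/(1275×72×10³) = 8.722×10⁻⁶ mm/N.
So P = 1.119 / 8.722×10⁻⁶ = 128.2 kN, compressive.
σ_{invar} = P / A = 128200 / 1950 = 65.77 MPa.

σ ≈ 65.8 MPa (compressive)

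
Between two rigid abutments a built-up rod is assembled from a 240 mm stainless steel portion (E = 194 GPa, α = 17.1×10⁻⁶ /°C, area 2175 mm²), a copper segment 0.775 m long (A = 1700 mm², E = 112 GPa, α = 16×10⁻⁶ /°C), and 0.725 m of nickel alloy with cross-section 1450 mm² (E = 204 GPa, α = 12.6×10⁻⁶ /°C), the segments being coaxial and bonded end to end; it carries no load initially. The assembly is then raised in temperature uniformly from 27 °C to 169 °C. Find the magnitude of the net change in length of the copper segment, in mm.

|ΔL| ≈ 0.329 mm

If the supports were absent, the total length change would be Σ αᵢΔT Lᵢ = 17.1×10⁻⁶×142×240 + 16×10⁻⁶×142×775 + 12.6×10⁻⁶×142×725 = 3.641 mm.
The walls prevent any net length change, so an axial force P (same in every segment) develops. Compatibility: P · Σ Lᵢ/(AᵢEᵢ) = δ_free.
Σ Lᵢ/(AᵢEᵢ) = 240/(2175×194×10³) + 775/(1700×112×10³) + 725/(1450×204×10³) = 7.09×10⁻⁶ mm/N.
So P = 3.641 / 7.09×10⁻⁶ = 513.5 kN, compressive.
For the copper segment, free thermal change = 16×10⁻⁶×142×775 = 1.761 mm and elastic change from P = 513500×775/(1700×112×10³) = 2.09 mm; these oppose, so the net change is 0.329 mm (segment shortens).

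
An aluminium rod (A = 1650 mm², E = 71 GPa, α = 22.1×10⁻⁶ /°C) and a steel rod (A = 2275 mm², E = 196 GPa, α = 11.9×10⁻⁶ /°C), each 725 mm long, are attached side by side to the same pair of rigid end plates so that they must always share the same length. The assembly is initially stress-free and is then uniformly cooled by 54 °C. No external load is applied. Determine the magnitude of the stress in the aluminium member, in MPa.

σ ≈ 31 MPa (tensile)

Equilibrium of a rigid end plate with no external load gives equal and opposite internal forces ±P in the two members. Since α_{aluminium} > α_{steel}, cooling drives the aluminium into tension and the steel into compression.
Setting the final lengths equal and cancelling L: (α₁ − α₂)ΔT = P/(A₁E₁) + P/(A₂E₂).
|α₁ − α₂|·ΔT = 10.2×10⁻⁶ × 54 = 0.0005508.
1/(A₁E₁) + 1/(A₂E₂) = 1/(1650×71×10³) + 1/(2275×196×10³) = 1.078×10⁻⁸ N⁻¹.
P = 0.0005508 / 1.078×10⁻⁸ = 51100 N = 51.1 kN.
σ_{aluminium} = P/A₁ = 51100/1650 = 30.97 MPa, tensile.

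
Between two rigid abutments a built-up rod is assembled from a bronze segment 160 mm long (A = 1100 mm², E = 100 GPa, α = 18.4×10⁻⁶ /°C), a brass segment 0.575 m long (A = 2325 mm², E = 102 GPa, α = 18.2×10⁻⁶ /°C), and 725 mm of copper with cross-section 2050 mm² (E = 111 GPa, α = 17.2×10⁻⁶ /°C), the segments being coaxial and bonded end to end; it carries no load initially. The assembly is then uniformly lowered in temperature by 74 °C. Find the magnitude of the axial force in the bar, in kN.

P ≈ 271 kN (tensile)

Free thermal contraction of the whole bar: Σ αᵢΔT Lᵢ = 18.4×10⁻⁶×74×160 + 18.2×10⁻⁶×74×575 + 17.2×10⁻⁶×74×725 = 1.915 mm.
The walls prevent any net length change, so an axial force P (same in every segment) develops. Compatibility: P · Σ Lᵢ/(AᵢEᵢ) = δ_free.
The series flexibility is Σ Lᵢ/(AᵢEᵢ) = 160/(1100×100×10³) + 575/(2325×102×10³) + 725/(2050×111×10³) = 7.065×10⁻⁶ mm/N.
Hence P = δ_free / Σ(L/AE) = 1.915/7.065×10⁻⁶ = 271.1 kN (tensile).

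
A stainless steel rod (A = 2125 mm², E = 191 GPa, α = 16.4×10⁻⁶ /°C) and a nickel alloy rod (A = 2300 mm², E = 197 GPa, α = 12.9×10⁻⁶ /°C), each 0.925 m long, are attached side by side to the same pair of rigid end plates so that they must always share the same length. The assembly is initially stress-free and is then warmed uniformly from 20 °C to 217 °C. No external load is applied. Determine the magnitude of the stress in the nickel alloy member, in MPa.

Both members must finish at the same length. With the larger α, the stainless steel tends to over-expand; the plates restrain it, putting the stainless steel in compression and the nickel alloy in tension. With no external load the two internal forces are equal and opposite, magnitude P.
Equating the net (thermal + elastic) strains gives |α₁ − α₂|·ΔT = P·[1/(A₁E₁) + 1/(A₂E₂)].
|α₁ − α₂|·ΔT = 3.5×10⁻⁶ × 197 = 0.0006895.
1/(A₁E₁) + 1/(A₂E₂) = 1/(2125×191×10³) + 1/(2300×197×10³) = 4.671×10⁻⁹ N⁻¹.
So P = 0.0006895 / 4.671×10⁻⁹ = 147.6 kN.
σ_{nickel alloy} = P/A₂ = 147600/2300 = 64.18 MPa, tensile.

σ ≈ 64.2 MPa (tensile)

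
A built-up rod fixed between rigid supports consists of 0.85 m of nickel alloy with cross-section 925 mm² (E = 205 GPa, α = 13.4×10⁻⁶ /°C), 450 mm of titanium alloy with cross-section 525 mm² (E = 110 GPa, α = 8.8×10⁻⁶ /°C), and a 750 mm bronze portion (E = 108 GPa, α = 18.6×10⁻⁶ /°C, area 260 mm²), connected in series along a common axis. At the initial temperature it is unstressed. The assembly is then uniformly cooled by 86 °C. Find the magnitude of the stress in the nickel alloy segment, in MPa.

σ ≈ 69.9 MPa (tensile)

If the supports were absent, the total length change would be Σ αᵢΔT Lᵢ = 13.4×10⁻⁶×86×850 + 8.8×10⁻⁶×86×450 + 18.6×10⁻⁶×86×750 = 2.52 mm.
The rigid supports impose zero overall length change; the single axial force P common to all segments must satisfy P Σ Lᵢ/(AᵢEᵢ) = δ_free.
The series flexibility is Σ Lᵢ/(AᵢEᵢ) = 850/(925×205×10³) + 450/(525×110×10³) + 750/(260×108×10³) = 3.898×10⁻⁵ mm/N.
Hence P = δ_free / Σ(L/AE) = 2.52/3.898×10⁻⁵ = 64.64 kN (tensile).
σ_{nickel alloy} = P / A = 64640 / 925 = 69.88 MPa.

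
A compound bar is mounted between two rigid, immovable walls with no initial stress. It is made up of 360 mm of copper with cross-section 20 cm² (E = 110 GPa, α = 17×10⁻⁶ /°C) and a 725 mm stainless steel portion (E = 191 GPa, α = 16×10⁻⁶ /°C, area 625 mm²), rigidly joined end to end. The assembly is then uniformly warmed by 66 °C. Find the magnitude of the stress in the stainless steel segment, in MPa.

Free thermal expansion of the whole bar: Σ αᵢΔT Lᵢ = 17×10⁻⁶×66×360 + 16×10⁻⁶×66×725 = 1.17 mm.
The rigid supports impose zero overall length change; the single axial force P common to all segments must satisfy P Σ Lᵢ/(AᵢEᵢ) = δ_free.
The series flexibility is Σ Lᵢ/(AᵢEᵢ) = 360/(2000×110×10³) + 725/(625×191×10³) = 7.71×10⁻⁶ mm/N.
P = 1.17 / 7.71×10⁻⁶ = 151700 N = 151.7 kN, compressive.
σ_{stainless steel} = P / A = 151700 / 625 = 242.7 MPa.

σ ≈ 243 MPa (compressive)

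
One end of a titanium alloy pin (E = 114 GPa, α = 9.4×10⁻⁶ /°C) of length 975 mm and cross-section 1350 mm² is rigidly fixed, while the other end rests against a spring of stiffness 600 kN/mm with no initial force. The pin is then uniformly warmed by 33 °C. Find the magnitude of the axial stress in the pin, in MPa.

σ ≈ 28 MPa (compressive)

If the spring were absent the pin would lengthen by αΔT L = 9.4×10⁻⁶ × 33 × 975 = 0.3024 mm.
With a force P in the spring, the elastic change of the pin is PL/(AE) and that of the spring is P/k; compatibility requires their sum to equal δ_free.
So P = δ_free / [L/(AE) + 1/k] = 0.3024 / [ 975/(1350×114×10³) + 1/(600×10³) ].
P = 0.3024 / 8.002×10⁻⁶ = 37800 N.
σ = P/A = 37800/1350 = 28 MPa.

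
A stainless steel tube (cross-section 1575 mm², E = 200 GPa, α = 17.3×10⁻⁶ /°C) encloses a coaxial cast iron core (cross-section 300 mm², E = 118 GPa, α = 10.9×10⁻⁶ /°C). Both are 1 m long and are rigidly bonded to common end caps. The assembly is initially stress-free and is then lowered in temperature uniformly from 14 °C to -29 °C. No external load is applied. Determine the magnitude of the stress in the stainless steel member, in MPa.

σ ≈ 5.56 MPa (tensile)

Equilibrium of a rigid end plate with no external load gives equal and opposite internal forces ±P in the two members. Since α_{stainless steel} > α_{cast iron}, cooling drives the stainless steel into tension and the cast iron into compression.
Setting the final lengths equal and cancelling L: (α₁ − α₂)ΔT = P/(A₁E₁) + P/(A₂E₂).
|α₁ − α₂|·ΔT = 6.4×10⁻⁶ × 43 = 0.0002752.
1/(A₁E₁) + 1/(A₂E₂) = 1/(1575×200×10³) + 1/(300×118×10³) = 3.142×10⁻⁸ N⁻¹.
P = 0.0002752 / 3.142×10⁻⁸ = 8758 N = 8.758 kN.
σ_{stainless steel} = P/A₁ = 8758/1575 = 5.561 MPa, tensile.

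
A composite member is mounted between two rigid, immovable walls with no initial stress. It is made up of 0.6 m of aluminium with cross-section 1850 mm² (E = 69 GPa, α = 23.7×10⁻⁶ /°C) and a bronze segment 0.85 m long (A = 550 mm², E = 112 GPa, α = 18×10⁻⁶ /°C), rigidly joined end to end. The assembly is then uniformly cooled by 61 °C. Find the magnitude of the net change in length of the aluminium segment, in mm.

If the supports were absent, the total length change would be Σ αᵢΔT Lᵢ = 23.7×10⁻⁶×61×600 + 18×10⁻⁶×61×850 = 1.801 mm.
Since the ends are fixed, an axial force P builds up, equal in every segment, with P · Σ Lᵢ/(AᵢEᵢ) = δ_free.
Σ Lᵢ/(AᵢEᵢ) = 600/(1850×69×10³) + 850/(550×112×10³) = 1.85×10⁻⁵ mm/N.
Hence P = δ_free / Σ(L/AE) = 1.801/1.85×10⁻⁵ = 97.34 kN (tensile).
For the aluminium segment, free thermal change = 23.7×10⁻⁶×61×600 = 0.8674 mm and elastic change from P = 97340×600/(1850×69×10³) = 0.4575 mm; these oppose, so the net change is 0.41 mm (segment shortens).

|ΔL| ≈ 0.41 mm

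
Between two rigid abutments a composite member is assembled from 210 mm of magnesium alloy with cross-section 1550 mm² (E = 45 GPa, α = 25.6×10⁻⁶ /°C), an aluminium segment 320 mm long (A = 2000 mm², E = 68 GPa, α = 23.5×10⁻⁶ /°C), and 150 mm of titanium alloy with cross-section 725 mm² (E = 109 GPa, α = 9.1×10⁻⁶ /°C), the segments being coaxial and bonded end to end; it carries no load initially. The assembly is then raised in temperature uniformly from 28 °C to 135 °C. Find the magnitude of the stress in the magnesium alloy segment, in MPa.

σ ≈ 136 MPa (compressive)

With the walls removed the bar would change length by δ_free = Σ αᵢΔT Lᵢ = 25.6×10⁻⁶×107×210 + 23.5×10⁻⁶×107×320 + 9.1×10⁻⁶×107×150 = 1.526 mm.
The walls prevent any net length change, so an axial force P (same in every segment) develops. Compatibility: P · Σ Lᵢ/(AᵢEᵢ) = δ_free.
The series flexibility is Σ Lᵢ/(AᵢEᵢ) = 210/(1550×45×10³) + 320/(2000×68×10³) + 150/(725×109×10³) = 7.262×10⁻⁶ mm/N.
P = 1.526 / 7.262×10⁻⁶ = 210100 N = 210.1 kN, compressive.
σ_{magnesium alloy} = P / A = 210100 / 1550 = 135.6 MPa.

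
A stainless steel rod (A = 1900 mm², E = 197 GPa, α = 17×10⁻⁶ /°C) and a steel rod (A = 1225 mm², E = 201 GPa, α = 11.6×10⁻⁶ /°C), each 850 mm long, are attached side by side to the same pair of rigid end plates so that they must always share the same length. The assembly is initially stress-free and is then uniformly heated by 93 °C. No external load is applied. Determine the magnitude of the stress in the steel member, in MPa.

Both members must finish at the same length. With the larger α, the stainless steel tends to over-expand; the plates restrain it, putting the stainless steel in compression and the steel in tension. With no external load the two internal forces are equal and opposite, magnitude P.
Equating the net (thermal + elastic) strains gives |α₁ − α₂|·ΔT = P·[1/(A₁E₁) + 1/(A₂E₂)].
|α₁ − α₂|·ΔT = 5.4×10⁻⁶ × 93 = 0.0005022.
1/(A₁E₁) + 1/(A₂E₂) = 1/(1900×197×10³) + 1/(1225×201×10³) = 6.733×10⁻⁹ N⁻¹.
P = 0.0005022 / 6.733×10⁻⁹ = 74590 N = 74.59 kN.
σ_{steel} = P/A₂ = 74590/1225 = 60.89 MPa, tensile.

σ ≈ 60.9 MPa (tensile)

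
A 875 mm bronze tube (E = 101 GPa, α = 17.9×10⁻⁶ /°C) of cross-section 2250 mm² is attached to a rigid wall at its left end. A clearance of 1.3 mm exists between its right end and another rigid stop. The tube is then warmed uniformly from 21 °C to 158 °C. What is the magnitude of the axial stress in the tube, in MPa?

Free thermal elongation = αΔT L = 17.9×10⁻⁶ × 137 × 875 = 2.146 mm.
The gap closes (δ_free > 1.3 mm) and the wall then resists a further 2.146 − 1.3 = 0.8458 mm of expansion.
That suppressed elongation corresponds to σ = E·Δ/L = 101×10³ × 0.8458/875 = 97.63 MPa.

σ ≈ 97.6 MPa (compressive)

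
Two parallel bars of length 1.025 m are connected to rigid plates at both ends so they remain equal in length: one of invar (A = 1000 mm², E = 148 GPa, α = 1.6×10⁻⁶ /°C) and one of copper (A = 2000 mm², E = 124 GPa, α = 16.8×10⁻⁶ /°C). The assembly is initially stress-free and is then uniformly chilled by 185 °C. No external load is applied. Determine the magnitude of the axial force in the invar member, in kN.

The copper has the larger α, so on cooling it would change length more than the invar if both were free. The rigid plates force a common final length, so the copper is put into tension and the invar into compression, with equal and opposite forces P (no external load).
Compatibility of the two members (thermal + elastic change equal): (α₁ − α₂)ΔT = P·[1/(A₁E₁) + 1/(A₂E₂)].
|α₁ − α₂|·ΔT = 15.2×10⁻⁶ × 185 = 0.002812.
1/(A₁E₁) + 1/(A₂E₂) = 1/(1000×148×10³) + 1/(2000×124×10³) = 1.079×10⁻⁸ N⁻¹.
P = 0.002812 / 1.079×10⁻⁸ = 260600 N = 260.6 kN.

P ≈ 261 kN (compressive in the invar)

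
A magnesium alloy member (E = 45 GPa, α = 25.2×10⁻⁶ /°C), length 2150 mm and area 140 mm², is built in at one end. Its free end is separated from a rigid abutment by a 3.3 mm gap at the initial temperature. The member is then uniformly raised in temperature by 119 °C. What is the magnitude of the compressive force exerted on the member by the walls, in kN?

P ≈ 9.22 kN

Free thermal elongation = αΔT L = 25.2×10⁻⁶ × 119 × 2150 = 6.447 mm.
After closing the 3.3 mm clearance, 6.447 − 3.3 = 3.147 mm of expansion remains to be suppressed by the wall.
That suppressed elongation corresponds to σ = E·Δ/L = 45×10³ × 3.147/2150 = 65.88 MPa.
P = σA = 65.88 × 140 = 9.223 kN.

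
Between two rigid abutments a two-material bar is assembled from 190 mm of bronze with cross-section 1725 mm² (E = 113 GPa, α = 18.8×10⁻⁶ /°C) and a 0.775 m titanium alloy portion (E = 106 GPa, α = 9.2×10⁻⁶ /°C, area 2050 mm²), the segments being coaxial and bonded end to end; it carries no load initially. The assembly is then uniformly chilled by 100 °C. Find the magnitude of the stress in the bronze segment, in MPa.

σ ≈ 137 MPa (tensile)

If the supports were absent, the total length change would be Σ αᵢΔT Lᵢ = 18.8×10⁻⁶×100×190 + 9.2×10⁻⁶×100×775 = 1.07 mm.
The rigid supports impose zero overall length change; the single axial force P common to all segments must satisfy P Σ Lᵢ/(AᵢEᵢ) = δ_free.
The series flexibility is Σ Lᵢ/(AᵢEᵢ) = 190/(1725×113×10³) + 775/(2050×106×10³) = 4.541×10⁻⁶ mm/N.
P = 1.07 / 4.541×10⁻⁶ = 235700 N = 235.7 kN, tensile.
σ_{bronze} = P / A = 235700 / 1725 = 136.6 MPa.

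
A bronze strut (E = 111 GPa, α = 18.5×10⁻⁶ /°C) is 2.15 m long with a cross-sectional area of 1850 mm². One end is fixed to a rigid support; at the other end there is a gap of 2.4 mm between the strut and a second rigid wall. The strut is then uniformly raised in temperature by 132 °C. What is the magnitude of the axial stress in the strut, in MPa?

σ ≈ 147 MPa (compressive)

Unrestrained expansion: δ_free = αΔT L = 18.5×10⁻⁶ × 132 × 2150 = 5.25 mm.
The gap closes (δ_free > 2.4 mm) and the wall then resists a further 5.25 − 2.4 = 2.85 mm of expansion.
So σ = E(δ_free − g)/L = 111×10³ × 2.85/2150 = 147.2 MPa.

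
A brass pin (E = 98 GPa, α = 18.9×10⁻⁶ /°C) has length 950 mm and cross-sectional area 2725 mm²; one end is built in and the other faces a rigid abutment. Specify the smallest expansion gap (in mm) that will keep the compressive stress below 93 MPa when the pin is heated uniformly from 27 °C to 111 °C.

g ≈ 0.607 mm

Free expansion if unrestrained: δ_free = αΔT L = 18.9×10⁻⁶ × 84 × 950 = 1.508 mm.
At the allowable stress the elastic shortening the wall may impose is σL/E = 93 × 950 / (98×10³) = 0.9015 mm.
So the gap has to take up the difference, g_min = δ_free − σL/E = 1.508 − 0.9015 = 0.6067 mm.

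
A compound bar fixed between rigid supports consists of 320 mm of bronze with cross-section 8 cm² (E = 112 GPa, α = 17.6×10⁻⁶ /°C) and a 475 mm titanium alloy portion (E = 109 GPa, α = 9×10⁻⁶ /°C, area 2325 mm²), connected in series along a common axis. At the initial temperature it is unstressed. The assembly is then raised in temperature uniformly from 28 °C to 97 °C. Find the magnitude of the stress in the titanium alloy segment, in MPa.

σ ≈ 54 MPa (compressive)

If the supports were absent, the total length change would be Σ αᵢΔT Lᵢ = 17.6×10⁻⁶×69×320 + 9×10⁻⁶×69×475 = 0.6836 mm.
The rigid supports impose zero overall length change; the single axial force P common to all segments must satisfy P Σ Lᵢ/(AᵢEᵢ) = δ_free.
Σ Lᵢ/(AᵢEᵢ) = 320/(800×112×10³) + 475/(2325×109×10³) = 5.446×10⁻⁶ mm/N.
P = 0.6836 / 5.446×10⁻⁶ = 125500 N = 125.5 kN, compressive.
σ_{titanium alloy} = P / A = 125500 / 2325 = 53.99 MPa.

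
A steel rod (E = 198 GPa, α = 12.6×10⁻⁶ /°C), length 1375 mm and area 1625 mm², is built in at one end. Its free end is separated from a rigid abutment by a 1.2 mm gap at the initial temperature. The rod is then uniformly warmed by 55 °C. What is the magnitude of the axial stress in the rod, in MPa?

σ ≈ 0 MPa

Unrestrained expansion: δ_free = αΔT L = 12.6×10⁻⁶ × 55 × 1375 = 0.9529 mm.
This is smaller than the 1.2 mm clearance, so the rod expands freely without reaching the stop — the stress is zero.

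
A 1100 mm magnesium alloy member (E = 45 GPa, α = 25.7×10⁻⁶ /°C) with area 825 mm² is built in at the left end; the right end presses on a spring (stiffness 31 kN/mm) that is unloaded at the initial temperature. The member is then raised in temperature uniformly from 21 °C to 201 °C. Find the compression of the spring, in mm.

The unrestrained thermal change is αΔT L = 25.7×10⁻⁶ × 180 × 1100 = 5.089 mm.
With a force P in the spring, the elastic change of the member is PL/(AE) and that of the spring is P/k; compatibility requires their sum to equal δ_free.
P [ L/(AE) + 1/k ] = δ_free → P [ 1100/(825×45×10³) + 1/(31×10³) ] = 5.089.
P = 5.089 / 6.189×10⁻⁵ = 82220 N.
Spring compression = P/k = 82220/(31×10³) = 2.652 mm.

δ ≈ 2.65 mm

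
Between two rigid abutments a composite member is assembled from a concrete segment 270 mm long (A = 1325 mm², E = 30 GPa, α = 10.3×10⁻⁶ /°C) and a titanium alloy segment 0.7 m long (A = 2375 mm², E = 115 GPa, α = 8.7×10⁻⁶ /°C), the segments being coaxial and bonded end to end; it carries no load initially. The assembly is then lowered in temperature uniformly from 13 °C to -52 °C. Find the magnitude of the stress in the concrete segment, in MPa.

σ ≈ 46.5 MPa (tensile)

Free thermal contraction of the whole bar: Σ αᵢΔT Lᵢ = 10.3×10⁻⁶×65×270 + 8.7×10⁻⁶×65×700 = 0.5766 mm.
The rigid supports impose zero overall length change; the single axial force P common to all segments must satisfy P Σ Lᵢ/(AᵢEᵢ) = δ_free.
The series flexibility is Σ Lᵢ/(AᵢEᵢ) = 270/(1325×30×10³) + 700/(2375×115×10³) = 9.355×10⁻⁶ mm/N.
Hence P = δ_free / Σ(L/AE) = 0.5766/9.355×10⁻⁶ = 61.63 kN (tensile).
σ_{concrete} = P / A = 61630 / 1325 = 46.52 MPa.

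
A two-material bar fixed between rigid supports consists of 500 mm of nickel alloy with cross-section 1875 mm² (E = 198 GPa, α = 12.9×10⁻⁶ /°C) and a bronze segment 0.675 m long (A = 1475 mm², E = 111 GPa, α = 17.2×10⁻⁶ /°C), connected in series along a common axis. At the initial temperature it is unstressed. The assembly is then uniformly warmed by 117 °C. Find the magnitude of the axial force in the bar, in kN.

P ≈ 386 kN (compressive)

With the walls removed the bar would change length by δ_free = Σ αᵢΔT Lᵢ = 12.9×10⁻⁶×117×500 + 17.2×10⁻⁶×117×675 = 2.113 mm.
Since the ends are fixed, an axial force P builds up, equal in every segment, with P · Σ Lᵢ/(AᵢEᵢ) = δ_free.
Σ Lᵢ/(AᵢEᵢ) = 500/(1875×198×10³) + 675/(1475×111×10³) = 5.47×10⁻⁶ mm/N.
P = 2.113 / 5.47×10⁻⁶ = 386300 N = 386.3 kN, compressive.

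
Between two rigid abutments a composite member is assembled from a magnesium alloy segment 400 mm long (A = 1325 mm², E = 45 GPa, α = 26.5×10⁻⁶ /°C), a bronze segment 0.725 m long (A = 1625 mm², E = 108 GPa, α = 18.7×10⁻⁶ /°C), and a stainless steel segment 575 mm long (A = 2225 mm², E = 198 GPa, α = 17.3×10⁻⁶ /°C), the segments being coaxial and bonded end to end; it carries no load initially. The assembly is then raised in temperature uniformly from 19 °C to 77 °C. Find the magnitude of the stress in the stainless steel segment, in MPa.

σ ≈ 73.2 MPa (compressive)

Free thermal expansion of the whole bar: Σ αᵢΔT Lᵢ = 26.5×10⁻⁶×58×400 + 18.7×10⁻⁶×58×725 + 17.3×10⁻⁶×58×575 = 1.978 mm.
Since the ends are fixed, an axial force P builds up, equal in every segment, with P · Σ Lᵢ/(AᵢEᵢ) = δ_free.
The series flexibility is Σ Lᵢ/(AᵢEᵢ) = 400/(1325×45×10³) + 725/(1625×108×10³) + 575/(2225×198×10³) = 1.214×10⁻⁵ mm/N.
So P = 1.978 / 1.214×10⁻⁵ = 162.9 kN, compressive.
σ_{stainless steel} = P / A = 162900 / 2225 = 73.2 MPa.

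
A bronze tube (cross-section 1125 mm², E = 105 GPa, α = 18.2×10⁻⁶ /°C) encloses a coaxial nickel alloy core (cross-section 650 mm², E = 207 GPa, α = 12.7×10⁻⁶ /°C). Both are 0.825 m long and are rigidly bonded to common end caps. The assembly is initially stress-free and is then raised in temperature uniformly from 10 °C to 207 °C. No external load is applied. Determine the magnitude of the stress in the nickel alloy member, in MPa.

Both members must finish at the same length. With the larger α, the bronze tends to over-expand; the plates restrain it, putting the bronze in compression and the nickel alloy in tension. With no external load the two internal forces are equal and opposite, magnitude P.
Equating the net (thermal + elastic) strains gives |α₁ − α₂|·ΔT = P·[1/(A₁E₁) + 1/(A₂E₂)].
|α₁ − α₂|·ΔT = 5.5×10⁻⁶ × 197 = 0.001084.
1/(A₁E₁) + 1/(A₂E₂) = 1/(1125×105×10³) + 1/(650×207×10³) = 1.59×10⁻⁸ N⁻¹.
P = 0.001084 / 1.59×10⁻⁸ = 68150 N = 68.15 kN.
σ_{nickel alloy} = P/A₂ = 68150/650 = 104.9 MPa, tensile.

σ ≈ 105 MPa (tensile)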